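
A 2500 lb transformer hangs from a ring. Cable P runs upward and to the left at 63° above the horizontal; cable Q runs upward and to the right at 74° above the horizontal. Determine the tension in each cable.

T_P = 1010 lb, T_Q = 1664 lb

ΣF_x = 0: −T_P·cos63° + T_Q·cos74° = 0 → T_Q = 1.64706·T_P.
ΣF_y = 0: T_P·sin63° + T_Q·sin74° = 2500.
Substitute: T_P·(0.891007 + 1.64706·0.961262) = 2500 → T_P = 1010.4 ≈ 1010 lb.
Then T_Q = 1.64706 × 1010.4 = 1664 lb.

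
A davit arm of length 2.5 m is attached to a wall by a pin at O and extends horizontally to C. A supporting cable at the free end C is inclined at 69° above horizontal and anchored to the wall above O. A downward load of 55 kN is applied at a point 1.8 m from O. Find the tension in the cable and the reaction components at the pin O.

T = 42.42 kN, O_x = 15.20 kN, O_y = 15.40 kN

ΣM about O: T·sin69°·2.5 − 55·1.8 = 0 → T = 99/(2.5·0.93358) = 42.4174 ≈ 42.42 kN.
ΣF_x = 0: O_x − T·cos69° = 0 → O_x = 42.4174 × 0.358368 = 15.20 kN.
ΣF_y = 0: O_y + T·sin69° − 55 = 0 → O_y = 55 − 42.4174 × 0.93358 = 15.40 kN.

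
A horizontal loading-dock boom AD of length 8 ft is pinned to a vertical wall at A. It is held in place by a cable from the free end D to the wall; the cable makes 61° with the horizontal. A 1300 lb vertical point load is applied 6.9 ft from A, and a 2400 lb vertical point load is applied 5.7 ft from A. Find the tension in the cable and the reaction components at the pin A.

ΣM about A: T·sin61°·8 − 1300·6.9 − 2400·5.7 = 0 → T = 22650/(8·0.87462) = 3237.12 ≈ 3237 lb.
ΣF_x = 0: A_x − T·cos61° = 0 → A_x = 3237.12 × 0.48481 = 1569 lb.
ΣF_y = 0: A_y + T·sin61° − 1300 − 2400 = 0 → A_y = 3700 − 3237.12 × 0.87462 = 868.8 lb.

T = 3237 lb, A_x = 1569 lb, A_y = 868.8 lb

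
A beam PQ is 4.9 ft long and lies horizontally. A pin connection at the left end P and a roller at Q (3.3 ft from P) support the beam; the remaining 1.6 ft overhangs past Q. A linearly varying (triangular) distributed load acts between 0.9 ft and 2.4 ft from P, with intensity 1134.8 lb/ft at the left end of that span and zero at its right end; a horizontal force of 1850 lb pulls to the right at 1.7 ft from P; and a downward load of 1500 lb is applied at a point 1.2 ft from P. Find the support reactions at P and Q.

P_x = -1850 lb, P_y = 1445 lb, Q_y = 906.5 lb

Resultant of the triangular load: ½ × 1134.8 × 1.5 = 851.1 lb, acting at 1.4 ft from P (one-third of the span from the peak).
Taking moments about P: Q_y·3.3 − (½·1134.8·1.5)·1.4 − 1500·1.2 = 0 → Q_y = 2991.54/3.3 = 906.527 ≈ 906.5 lb.
ΣF_y = 0: P_y + 906.527 − ½·1134.8·1.5 − 1500 = 0 → P_y = 1445 lb.
ΣF_x = 0: P_x + 1850 = 0 → P_x = -1850 lb.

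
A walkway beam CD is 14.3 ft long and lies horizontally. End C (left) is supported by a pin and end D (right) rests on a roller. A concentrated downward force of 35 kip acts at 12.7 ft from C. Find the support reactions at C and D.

ΣM about C: D_y·14.3 − 35·12.7 = 0 → D_y = 444.5/14.3 = 31.0839 ≈ 31.08 kip.
ΣF_y = 0: C_y + 31.0839 − 35 = 0 → C_y = 3.916 kip.
ΣF_x = 0: no horizontal applied forces, so C_x = 0.

C_x = 0, C_y = 3.916 kip, D_y = 31.08 kip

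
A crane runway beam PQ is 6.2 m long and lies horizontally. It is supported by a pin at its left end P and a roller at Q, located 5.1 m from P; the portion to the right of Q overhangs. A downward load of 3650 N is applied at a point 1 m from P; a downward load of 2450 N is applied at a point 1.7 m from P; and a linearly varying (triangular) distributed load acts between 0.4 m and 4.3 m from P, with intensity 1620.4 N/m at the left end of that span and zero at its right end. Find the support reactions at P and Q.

P_x = 0, P_y = 6674 N, Q_y = 2586 N

Resultant of the triangular load: ½ × 1620.4 × 3.9 = 3159.78 N, acting at 1.7 m from P (one-third of the span from the peak).
Taking moments about P: Q_y·5.1 − 3650·1 − 2450·1.7 − (½·1620.4·3.9)·1.7 = 0 → Q_y = 13186.626/5.1 = 2585.61 ≈ 2586 N.
ΣF_y = 0: P_y + 2585.61 − 3650 − 2450 − ½·1620.4·3.9 = 0 → P_y = 6674 N.
ΣF_x = 0: no horizontal applied forces, so P_x = 0.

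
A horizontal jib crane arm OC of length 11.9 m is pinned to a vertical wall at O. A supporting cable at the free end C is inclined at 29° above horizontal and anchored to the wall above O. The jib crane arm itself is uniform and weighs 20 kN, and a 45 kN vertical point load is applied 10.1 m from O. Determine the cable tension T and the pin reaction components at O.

T = 99.41 kN, O_x = 86.94 kN, O_y = 16.81 kN

ΣM about O: T·sin29°·11.9 − 20·5.95 − 45·10.1 = 0 → T = 573.5/(11.9·0.48481) = 99.4065 ≈ 99.41 kN.
ΣF_x = 0: O_x − T·cos29° = 0 → O_x = 99.4065 × 0.87462 = 86.94 kN.
ΣF_y = 0: O_y + T·sin29° − 20 − 45 = 0 → O_y = 65 − 99.4065 × 0.48481 = 16.81 kN.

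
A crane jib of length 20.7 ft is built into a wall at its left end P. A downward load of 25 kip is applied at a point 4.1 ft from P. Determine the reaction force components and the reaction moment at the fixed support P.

P_x = 0, P_y = 25.00 kip, M_P = 102.5 kip·ft

ΣF_x = 0: P_x = 0.
ΣF_y = 0: P_y − 25 = 0 → P_y = 25.00 kip.
ΣM about P: M_P − 25·4.1 = 0 → M_P = 102.5 kip·ft.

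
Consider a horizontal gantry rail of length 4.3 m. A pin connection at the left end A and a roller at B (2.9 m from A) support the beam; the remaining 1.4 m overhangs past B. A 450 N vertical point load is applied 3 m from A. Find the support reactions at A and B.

A_x = 0, A_y = -15.52 N, B_y = 465.5 N

ΣM about A: B_y·2.9 − 450·3 = 0 → B_y = 1350/2.9 = 465.517 ≈ 465.5 N.
ΣF_y = 0: A_y + 465.517 − 450 = 0 → A_y = -15.52 N.
ΣF_x = 0: no horizontal applied forces, so A_x = 0.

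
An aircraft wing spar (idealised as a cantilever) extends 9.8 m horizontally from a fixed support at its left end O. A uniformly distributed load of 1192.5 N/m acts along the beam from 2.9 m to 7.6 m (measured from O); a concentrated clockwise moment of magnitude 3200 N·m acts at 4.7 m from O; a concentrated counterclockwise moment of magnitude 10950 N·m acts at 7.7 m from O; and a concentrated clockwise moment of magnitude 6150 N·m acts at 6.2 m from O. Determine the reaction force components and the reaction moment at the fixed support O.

Resultant of the distributed load: 1192.5 × 4.7 = 5604.75 N at 5.25 m from O.
ΣF_x = 0: O_x = 0.
ΣF_y = 0: O_y − 1192.5·4.7 = 0 → O_y = 5605 N.
ΣM about O: M_O − (1192.5·4.7)·5.25 − 3200 + 10950 − 6150 = 0 → M_O = 27820 N·m.

O_x = 0, O_y = 5605 N, M_O = 27820 N·m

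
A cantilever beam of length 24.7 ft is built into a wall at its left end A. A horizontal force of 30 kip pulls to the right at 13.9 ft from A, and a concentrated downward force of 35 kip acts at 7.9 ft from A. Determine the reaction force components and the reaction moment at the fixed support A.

A_x = -30.00 kip, A_y = 35.00 kip, M_A = 276.5 kip·ft

ΣF_x = 0: A_x + 30 = 0 → A_x = -30.00 kip.
ΣF_y = 0: A_y − 35 = 0 → A_y = 35.00 kip.
ΣM about A: M_A − 35·7.9 = 0 → M_A = 276.5 kip·ft.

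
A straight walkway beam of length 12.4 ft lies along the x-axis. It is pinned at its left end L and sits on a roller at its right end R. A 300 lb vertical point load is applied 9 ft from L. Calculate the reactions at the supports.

ΣM about L: R_y·12.4 − 300·9 = 0 → R_y = 2700/12.4 = 217.742 ≈ 217.7 lb.
ΣF_y = 0: L_y + 217.742 − 300 = 0 → L_y = 82.26 lb.
ΣF_x = 0: no horizontal applied forces, so L_x = 0.

L_x = 0, L_y = 82.26 lb, R_y = 217.7 lb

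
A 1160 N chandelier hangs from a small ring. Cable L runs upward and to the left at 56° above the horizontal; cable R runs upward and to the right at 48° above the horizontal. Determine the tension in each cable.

ΣF_x = 0: −T_L·cos56° + T_R·cos48° = 0 → T_R = 0.835701·T_L.
ΣF_y = 0: T_L·sin56° + T_R·sin48° = 1160.
Substitute: T_L·(0.829038 + 0.835701·0.743145) = 1160 → T_L = 799.953 ≈ 800.0 N.
Then T_R = 0.835701 × 799.953 = 668.5 N.

T_L = 800.0 N, T_R = 668.5 N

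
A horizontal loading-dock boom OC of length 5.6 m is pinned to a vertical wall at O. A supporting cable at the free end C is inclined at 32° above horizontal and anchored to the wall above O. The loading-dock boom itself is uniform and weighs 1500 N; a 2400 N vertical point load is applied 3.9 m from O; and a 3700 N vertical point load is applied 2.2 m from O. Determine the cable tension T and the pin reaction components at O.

ΣM about O: T·sin32°·5.6 − 1500·2.8 − 2400·3.9 − 3700·2.2 = 0 → T = 21700/(5.6·0.529919) = 7312.44 ≈ 7312 N.
ΣF_x = 0: O_x − T·cos32° = 0 → O_x = 7312.44 × 0.848048 = 6201 N.
ΣF_y = 0: O_y + T·sin32° − 1500 − 2400 − 3700 = 0 → O_y = 7600 − 7312.44 × 0.529919 = 3725 N.

T = 7312 N, O_x = 6201 N, O_y = 3725 N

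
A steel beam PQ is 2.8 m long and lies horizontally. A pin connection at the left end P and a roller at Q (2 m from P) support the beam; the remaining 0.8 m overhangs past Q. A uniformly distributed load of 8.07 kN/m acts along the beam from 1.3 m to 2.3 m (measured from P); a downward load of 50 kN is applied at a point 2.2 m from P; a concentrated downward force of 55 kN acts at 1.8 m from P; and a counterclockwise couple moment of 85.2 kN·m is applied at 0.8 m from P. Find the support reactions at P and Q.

P_x = 0, P_y = 43.91 kN, Q_y = 69.16 kN

Resultant of the distributed load: 8.07 × 1 = 8.07 kN at 1.8 m from P.
Moments about P: Q_y·2 − (8.07·1)·1.8 − 50·2.2 − 55·1.8 + 85.2 = 0 → Q_y = 138.326/2 = 69.163 ≈ 69.16 kN.
ΣF_y = 0: P_y + 69.163 − 8.07·1 − 50 − 55 = 0 → P_y = 43.91 kN.
ΣF_x = 0: no horizontal applied forces, so P_x = 0.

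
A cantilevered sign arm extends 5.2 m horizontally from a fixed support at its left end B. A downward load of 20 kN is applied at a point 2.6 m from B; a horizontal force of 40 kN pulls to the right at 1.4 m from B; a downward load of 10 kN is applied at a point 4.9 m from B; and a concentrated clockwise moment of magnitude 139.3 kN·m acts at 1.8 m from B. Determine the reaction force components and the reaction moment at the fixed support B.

ΣF_x = 0: B_x + 40 = 0 → B_x = -40.00 kN.
ΣF_y = 0: B_y − 20 − 10 = 0 → B_y = 30.00 kN.
ΣM about B: M_B − 20·2.6 − 10·4.9 − 139.3 = 0 → M_B = 240.3 kN·m.

B_x = -40.00 kN, B_y = 30.00 kN, M_B = 240.3 kN·m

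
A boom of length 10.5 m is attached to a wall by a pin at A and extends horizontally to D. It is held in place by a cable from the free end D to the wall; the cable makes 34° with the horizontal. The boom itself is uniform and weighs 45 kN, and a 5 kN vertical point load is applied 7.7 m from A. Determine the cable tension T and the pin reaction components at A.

ΣM about A: T·sin34°·10.5 − 45·5.25 − 5·7.7 = 0 → T = 274.75/(10.5·0.559193) = 46.7936 ≈ 46.79 kN.
ΣF_x = 0: A_x − T·cos34° = 0 → A_x = 46.7936 × 0.829038 = 38.79 kN.
ΣF_y = 0: A_y + T·sin34° − 45 − 5 = 0 → A_y = 50 − 46.7936 × 0.559193 = 23.83 kN.

T = 46.79 kN, A_x = 38.79 kN, A_y = 23.83 kN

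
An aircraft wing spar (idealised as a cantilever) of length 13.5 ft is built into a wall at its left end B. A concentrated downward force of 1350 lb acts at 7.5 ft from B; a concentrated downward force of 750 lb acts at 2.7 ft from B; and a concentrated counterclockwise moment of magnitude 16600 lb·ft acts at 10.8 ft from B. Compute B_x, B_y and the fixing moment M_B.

ΣF_x = 0: B_x = 0.
ΣF_y = 0: B_y − 1350 − 750 = 0 → B_y = 2100 lb.
ΣM about B: M_B − 1350·7.5 − 750·2.7 + 16600 = 0 → M_B = -4450 lb·ft.

B_x = 0, B_y = 2100 lb, M_B = -4450 lb·ft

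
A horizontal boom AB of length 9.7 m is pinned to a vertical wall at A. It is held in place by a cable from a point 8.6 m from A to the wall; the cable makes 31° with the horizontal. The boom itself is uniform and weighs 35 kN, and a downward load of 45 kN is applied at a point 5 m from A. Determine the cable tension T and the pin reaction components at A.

T = 89.12 kN, A_x = 76.39 kN, A_y = 34.10 kN

ΣM about A: T·sin31°·8.6 − 35·4.85 − 45·5 = 0 → T = 394.75/(8.6·0.515038) = 89.1219 ≈ 89.12 kN.
ΣF_x = 0: A_x − T·cos31° = 0 → A_x = 89.1219 × 0.857167 = 76.39 kN.
ΣF_y = 0: A_y + T·sin31° − 35 − 45 = 0 → A_y = 80 − 89.1219 × 0.515038 = 34.10 kN.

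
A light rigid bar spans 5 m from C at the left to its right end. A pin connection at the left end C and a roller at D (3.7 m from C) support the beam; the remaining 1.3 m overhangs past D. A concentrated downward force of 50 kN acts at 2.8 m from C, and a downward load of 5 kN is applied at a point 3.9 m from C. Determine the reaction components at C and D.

C_x = 0, C_y = 11.89 kN, D_y = 43.11 kN

ΣM about C: D_y·3.7 − 50·2.8 − 5·3.9 = 0 → D_y = 159.5/3.7 = 43.1081 ≈ 43.11 kN.
ΣF_y = 0: C_y + 43.1081 − 50 − 5 = 0 → C_y = 11.89 kN.
ΣF_x = 0: no horizontal applied forces, so C_x = 0.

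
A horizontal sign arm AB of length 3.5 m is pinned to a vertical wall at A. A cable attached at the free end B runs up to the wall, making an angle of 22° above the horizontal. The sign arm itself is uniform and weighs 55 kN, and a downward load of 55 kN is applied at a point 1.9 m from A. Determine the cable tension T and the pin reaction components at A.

ΣM about A: T·sin22°·3.5 − 55·1.75 − 55·1.9 = 0 → T = 200.75/(3.5·0.374607) = 153.113 ≈ 153.1 kN.
ΣF_x = 0: A_x − T·cos22° = 0 → A_x = 153.113 × 0.927184 = 142.0 kN.
ΣF_y = 0: A_y + T·sin22° − 55 − 55 = 0 → A_y = 110 − 153.113 × 0.374607 = 52.64 kN.

T = 153.1 kN, A_x = 142.0 kN, A_y = 52.64 kN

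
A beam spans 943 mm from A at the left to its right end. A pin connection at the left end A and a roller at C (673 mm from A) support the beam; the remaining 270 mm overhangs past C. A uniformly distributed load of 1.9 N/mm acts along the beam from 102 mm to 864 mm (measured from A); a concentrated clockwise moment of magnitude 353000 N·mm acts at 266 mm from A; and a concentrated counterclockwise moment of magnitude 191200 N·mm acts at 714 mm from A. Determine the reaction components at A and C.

Resultant of the distributed load: 1.9 × 762 = 1447.8 N at 483 mm from A.
ΣM about A: C_y·673 − (1.9·762)·483 − 353000 + 191200 = 0 → C_y = 861087.4/673 = 1279.48 ≈ 1279 N.
ΣF_y = 0: A_y + 1279.48 − 1.9·762 = 0 → A_y = 168.3 N.
ΣF_x = 0: no horizontal applied forces, so A_x = 0.

A_x = 0, A_y = 168.3 N, C_y = 1279 N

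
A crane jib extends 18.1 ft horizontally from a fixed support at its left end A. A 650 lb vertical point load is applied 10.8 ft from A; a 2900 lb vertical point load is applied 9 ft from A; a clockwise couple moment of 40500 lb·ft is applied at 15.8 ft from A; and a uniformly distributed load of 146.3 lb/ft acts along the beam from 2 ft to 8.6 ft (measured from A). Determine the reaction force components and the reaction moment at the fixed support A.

A_x = 0, A_y = 4516 lb, M_A = 78740 lb·ft

Resultant of the distributed load: 146.3 × 6.6 = 965.58 lb at 5.3 ft from A.
ΣF_x = 0: A_x = 0.
ΣF_y = 0: A_y − 650 − 2900 − 146.3·6.6 = 0 → A_y = 4516 lb.
ΣM about A: M_A − 650·10.8 − 2900·9 − 40500 − (146.3·6.6)·5.3 = 0 → M_A = 78740 lb·ft.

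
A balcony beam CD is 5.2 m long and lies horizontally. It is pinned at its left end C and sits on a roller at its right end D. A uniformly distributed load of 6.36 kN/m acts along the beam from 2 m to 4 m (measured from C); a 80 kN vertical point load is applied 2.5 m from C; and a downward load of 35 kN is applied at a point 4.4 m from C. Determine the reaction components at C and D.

Resultant of the distributed load: 6.36 × 2 = 12.72 kN at 3 m from C.
ΣM about C: D_y·5.2 − (6.36·2)·3 − 80·2.5 − 35·4.4 = 0 → D_y = 392.16/5.2 = 75.4154 ≈ 75.42 kN.
ΣF_y = 0: C_y + 75.4154 − 6.36·2 − 80 − 35 = 0 → C_y = 52.30 kN.
ΣF_x = 0: no horizontal applied forces, so C_x = 0.

C_x = 0, C_y = 52.30 kN, D_y = 75.42 kN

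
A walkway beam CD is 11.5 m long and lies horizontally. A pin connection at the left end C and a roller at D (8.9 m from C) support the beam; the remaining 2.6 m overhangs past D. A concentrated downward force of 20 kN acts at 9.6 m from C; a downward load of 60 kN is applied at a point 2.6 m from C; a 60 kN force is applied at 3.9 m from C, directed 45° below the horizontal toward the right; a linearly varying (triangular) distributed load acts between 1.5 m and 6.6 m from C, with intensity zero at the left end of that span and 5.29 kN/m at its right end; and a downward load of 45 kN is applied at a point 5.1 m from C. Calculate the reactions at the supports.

Resultant of the triangular load: ½ × 5.29 × 5.1 = 13.4895 kN, acting at 4.9 m from C (one-third of the span from the peak).
Moments about C: D_y·8.9 − 20·9.6 − 60·2.6 − 60·sin45°·3.9 − (½·5.29·5.1)·4.9 − 45·5.1 = 0 → D_y = 809.062/8.9 = 90.9058 ≈ 90.91 kN.
ΣF_y = 0: C_y + 90.9058 − 20 − 60 − 60·sin45° − ½·5.29·5.1 − 45 = 0 → C_y = 90.01 kN.
ΣF_x = 0: C_x + 60·cos45° = 0 → C_x = -42.43 kN.

C_x = -42.43 kN, C_y = 90.01 kN, D_y = 90.91 kN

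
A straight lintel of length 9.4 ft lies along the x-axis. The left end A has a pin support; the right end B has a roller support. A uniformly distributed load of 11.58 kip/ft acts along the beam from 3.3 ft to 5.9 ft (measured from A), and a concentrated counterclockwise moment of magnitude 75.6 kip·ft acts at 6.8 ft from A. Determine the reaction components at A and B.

A_x = 0, A_y = 23.42 kip, B_y = 6.691 kip

Resultant of the distributed load: 11.58 × 2.6 = 30.108 kip at 4.6 ft from A.
ΣM about A: B_y·9.4 − (11.58·2.6)·4.6 + 75.6 = 0 → B_y = 62.8968/9.4 = 6.69115 ≈ 6.691 kip.
ΣF_y = 0: A_y + 6.69115 − 11.58·2.6 = 0 → A_y = 23.42 kip.
ΣF_x = 0: no horizontal applied forces, so A_x = 0.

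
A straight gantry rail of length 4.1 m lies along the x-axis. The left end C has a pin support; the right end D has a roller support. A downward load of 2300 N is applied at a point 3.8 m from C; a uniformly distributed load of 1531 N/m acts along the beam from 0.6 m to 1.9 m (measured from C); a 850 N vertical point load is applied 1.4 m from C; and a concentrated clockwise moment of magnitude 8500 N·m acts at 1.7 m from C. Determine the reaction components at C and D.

Resultant of the distributed load: 1531 × 1.3 = 1990.3 N at 1.25 m from C.
ΣM about C: D_y·4.1 − 2300·3.8 − (1531·1.3)·1.25 − 850·1.4 − 8500 = 0 → D_y = 20917.875/4.1 = 5101.92 ≈ 5102 N.
ΣF_y = 0: C_y + 5101.92 − 2300 − 1531·1.3 − 850 = 0 → C_y = 38.38 N.
ΣF_x = 0: no horizontal applied forces, so C_x = 0.

C_x = 0, C_y = 38.38 N, D_y = 5102 N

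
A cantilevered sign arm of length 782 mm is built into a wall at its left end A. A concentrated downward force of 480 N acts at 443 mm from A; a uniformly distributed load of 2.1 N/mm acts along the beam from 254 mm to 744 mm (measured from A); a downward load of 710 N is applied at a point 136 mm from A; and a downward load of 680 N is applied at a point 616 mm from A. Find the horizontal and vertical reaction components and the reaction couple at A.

A_x = 0, A_y = 2899 N, M_A = 1242000 N·mm

Resultant of the distributed load: 2.1 × 490 = 1029 N at 499 mm from A.
ΣF_x = 0: A_x = 0.
ΣF_y = 0: A_y − 480 − 2.1·490 − 710 − 680 = 0 → A_y = 2899 N.
ΣM about A: M_A − 480·443 − (2.1·490)·499 − 710·136 − 680·616 = 0 → M_A = 1242000 N·mm.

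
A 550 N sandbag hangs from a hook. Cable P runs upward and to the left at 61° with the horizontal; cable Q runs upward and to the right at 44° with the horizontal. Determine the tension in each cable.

ΣF_x = 0: −T_P·cos61° + T_Q·cos44° = 0 → T_Q = 0.673965·T_P.
ΣF_y = 0: T_P·sin61° + T_Q·sin44° = 550.
Substitute: T_P·(0.87462 + 0.673965·0.694658) = 550 → T_P = 409.593 ≈ 409.6 N.
Then T_Q = 0.673965 × 409.593 = 276.1 N.

T_P = 409.6 N, T_Q = 276.1 N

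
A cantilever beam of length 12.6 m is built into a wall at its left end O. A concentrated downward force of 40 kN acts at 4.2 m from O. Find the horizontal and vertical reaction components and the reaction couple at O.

O_x = 0, O_y = 40.00 kN, M_O = 168.0 kN·m

ΣF_x = 0: O_x = 0.
ΣF_y = 0: O_y − 40 = 0 → O_y = 40.00 kN.
ΣM about O: M_O − 40·4.2 = 0 → M_O = 168.0 kN·m.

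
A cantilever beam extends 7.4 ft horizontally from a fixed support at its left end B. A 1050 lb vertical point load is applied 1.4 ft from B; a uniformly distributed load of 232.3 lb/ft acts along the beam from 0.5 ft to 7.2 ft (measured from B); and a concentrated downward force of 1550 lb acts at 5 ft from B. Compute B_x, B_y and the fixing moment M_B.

B_x = 0, B_y = 4156 lb, M_B = 15210 lb·ft

Resultant of the distributed load: 232.3 × 6.7 = 1556.41 lb at 3.85 ft from B.
ΣF_x = 0: B_x = 0.
ΣF_y = 0: B_y − 1050 − 232.3·6.7 − 1550 = 0 → B_y = 4156 lb.
ΣM about B: M_B − 1050·1.4 − (232.3·6.7)·3.85 − 1550·5 = 0 → M_B = 15210 lb·ft.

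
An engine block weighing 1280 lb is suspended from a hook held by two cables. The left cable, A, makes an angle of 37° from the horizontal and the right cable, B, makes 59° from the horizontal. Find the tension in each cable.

ΣF_x = 0: −T_A·cos37° + T_B·cos59° = 0 → T_B = 1.55063·T_A.
ΣF_y = 0: T_A·sin37° + T_B·sin59° = 1280.
Substitute: T_A·(0.601815 + 1.55063·0.857167) = 1280 → T_A = 662.881 ≈ 662.9 lb.
Then T_B = 1.55063 × 662.881 = 1028 lb.

T_A = 662.9 lb, T_B = 1028 lb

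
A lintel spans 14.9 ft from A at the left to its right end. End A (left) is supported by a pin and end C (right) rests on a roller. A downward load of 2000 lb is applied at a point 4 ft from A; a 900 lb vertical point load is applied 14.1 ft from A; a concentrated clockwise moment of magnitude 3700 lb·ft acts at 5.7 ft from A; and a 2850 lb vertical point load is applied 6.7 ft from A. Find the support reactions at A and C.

A_x = 0, A_y = 2832 lb, C_y = 2918 lb

Moments about A: C_y·14.9 − 2000·4 − 900·14.1 − 3700 − 2850·6.7 = 0 → C_y = 43485/14.9 = 2918.46 ≈ 2918 lb.
ΣF_y = 0: A_y + 2918.46 − 2000 − 900 − 2850 = 0 → A_y = 2832 lb.
ΣF_x = 0: no horizontal applied forces, so A_x = 0.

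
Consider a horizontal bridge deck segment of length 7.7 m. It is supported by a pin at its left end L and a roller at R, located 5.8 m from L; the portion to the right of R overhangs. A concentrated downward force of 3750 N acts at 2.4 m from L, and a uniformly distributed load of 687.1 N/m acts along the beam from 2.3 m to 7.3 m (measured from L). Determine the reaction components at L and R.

Resultant of the distributed load: 687.1 × 5 = 3435.5 N at 4.8 m from L.
Moments about L: R_y·5.8 − 3750·2.4 − (687.1·5)·4.8 = 0 → R_y = 25490.4/5.8 = 4394.9 ≈ 4395 N.
ΣF_y = 0: L_y + 4394.9 − 3750 − 687.1·5 = 0 → L_y = 2791 N.
ΣF_x = 0: no horizontal applied forces, so L_x = 0.

L_x = 0, L_y = 2791 N, R_y = 4395 N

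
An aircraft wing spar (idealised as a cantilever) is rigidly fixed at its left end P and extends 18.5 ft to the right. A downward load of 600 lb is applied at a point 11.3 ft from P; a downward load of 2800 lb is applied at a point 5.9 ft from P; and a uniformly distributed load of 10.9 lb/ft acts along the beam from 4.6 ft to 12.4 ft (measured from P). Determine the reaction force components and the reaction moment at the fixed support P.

Resultant of the distributed load: 10.9 × 7.8 = 85.02 lb at 8.5 ft from P.
ΣF_x = 0: P_x = 0.
ΣF_y = 0: P_y − 600 − 2800 − 10.9·7.8 = 0 → P_y = 3485 lb.
ΣM about P: M_P − 600·11.3 − 2800·5.9 − (10.9·7.8)·8.5 = 0 → M_P = 24020 lb·ft.

P_x = 0, P_y = 3485 lb, M_P = 24020 lb·ft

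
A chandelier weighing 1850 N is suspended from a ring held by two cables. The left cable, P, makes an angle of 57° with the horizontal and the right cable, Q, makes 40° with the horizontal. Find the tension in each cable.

ΣF_x = 0: −T_P·cos57° + T_Q·cos40° = 0 → T_Q = 0.710976·T_P.
ΣF_y = 0: T_P·sin57° + T_Q·sin40° = 1850.
Substitute: T_P·(0.838671 + 0.710976·0.642788) = 1850 → T_P = 1427.82 ≈ 1428 N.
Then T_Q = 0.710976 × 1427.82 = 1015 N.

T_P = 1428 N, T_Q = 1015 N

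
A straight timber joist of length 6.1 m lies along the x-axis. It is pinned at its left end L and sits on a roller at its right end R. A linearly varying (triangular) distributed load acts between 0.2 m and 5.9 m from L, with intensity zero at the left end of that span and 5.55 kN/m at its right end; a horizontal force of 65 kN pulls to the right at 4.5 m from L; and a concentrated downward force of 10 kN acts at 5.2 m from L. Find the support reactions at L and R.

Resultant of the triangular load: ½ × 5.55 × 5.7 = 15.8175 kN, acting at 4 m from L (one-third of the span from the peak).
ΣM about L: R_y·6.1 − (½·5.55·5.7)·4 − 10·5.2 = 0 → R_y = 115.27/6.1 = 18.8967 ≈ 18.90 kN.
ΣF_y = 0: L_y + 18.8967 − ½·5.55·5.7 − 10 = 0 → L_y = 6.921 kN.
ΣF_x = 0: L_x + 65 = 0 → L_x = -65.00 kN.

L_x = -65.00 kN, L_y = 6.921 kN, R_y = 18.90 kN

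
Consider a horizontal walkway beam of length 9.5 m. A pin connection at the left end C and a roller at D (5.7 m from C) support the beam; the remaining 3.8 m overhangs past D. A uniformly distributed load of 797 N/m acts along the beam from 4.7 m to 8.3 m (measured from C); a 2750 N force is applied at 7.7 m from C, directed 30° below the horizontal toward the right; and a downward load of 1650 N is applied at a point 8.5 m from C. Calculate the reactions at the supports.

Resultant of the distributed load: 797 × 3.6 = 2869.2 N at 6.5 m from C.
Moments about C: D_y·5.7 − (797·3.6)·6.5 − 2750·sin30°·7.7 − 1650·8.5 = 0 → D_y = 43262.3/5.7 = 7589.88 ≈ 7590 N.
ΣF_y = 0: C_y + 7589.88 − 797·3.6 − 2750·sin30° − 1650 = 0 → C_y = -1696 N.
ΣF_x = 0: C_x + 2750·cos30° = 0 → C_x = -2382 N.

C_x = -2382 N, C_y = -1696 N, D_y = 7590 N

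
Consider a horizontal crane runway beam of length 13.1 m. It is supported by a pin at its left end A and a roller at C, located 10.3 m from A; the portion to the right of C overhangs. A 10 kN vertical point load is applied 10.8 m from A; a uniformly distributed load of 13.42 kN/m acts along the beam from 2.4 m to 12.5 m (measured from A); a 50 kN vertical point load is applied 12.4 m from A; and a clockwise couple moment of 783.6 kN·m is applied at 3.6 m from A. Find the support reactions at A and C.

A_x = 0, A_y = -49.25 kN, C_y = 244.8 kN

Resultant of the distributed load: 13.42 × 10.1 = 135.542 kN at 7.45 m from A.
ΣM about A: C_y·10.3 − 10·10.8 − (13.42·10.1)·7.45 − 50·12.4 − 783.6 = 0 → C_y = 2521.3879/10.3 = 244.795 ≈ 244.8 kN.
ΣF_y = 0: A_y + 244.795 − 10 − 13.42·10.1 − 50 = 0 → A_y = -49.25 kN.
ΣF_x = 0: no horizontal applied forces, so A_x = 0.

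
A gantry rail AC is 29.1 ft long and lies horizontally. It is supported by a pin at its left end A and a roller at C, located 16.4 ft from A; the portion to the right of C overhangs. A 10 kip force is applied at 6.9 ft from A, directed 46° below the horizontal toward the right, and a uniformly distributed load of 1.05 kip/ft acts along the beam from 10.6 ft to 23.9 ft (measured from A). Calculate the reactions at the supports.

A_x = -6.947 kip, A_y = 3.443 kip, C_y = 17.72 kip

Resultant of the distributed load: 1.05 × 13.3 = 13.965 kip at 17.25 ft from A.
ΣM about A: C_y·16.4 − 10·sin46°·6.9 − (1.05·13.3)·17.25 = 0 → C_y = 290.531/16.4 = 17.7153 ≈ 17.72 kip.
ΣF_y = 0: A_y + 17.7153 − 10·sin46° − 1.05·13.3 = 0 → A_y = 3.443 kip.
ΣF_x = 0: A_x + 10·cos46° = 0 → A_x = -6.947 kip.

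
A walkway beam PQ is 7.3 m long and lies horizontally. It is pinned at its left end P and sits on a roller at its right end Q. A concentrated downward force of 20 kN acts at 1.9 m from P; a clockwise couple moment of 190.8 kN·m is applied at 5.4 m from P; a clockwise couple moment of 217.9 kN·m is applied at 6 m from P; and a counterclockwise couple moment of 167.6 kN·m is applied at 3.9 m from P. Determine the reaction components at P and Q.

Taking moments about P: Q_y·7.3 − 20·1.9 − 190.8 − 217.9 + 167.6 = 0 → Q_y = 279.1/7.3 = 38.2329 ≈ 38.23 kN.
ΣF_y = 0: P_y + 38.2329 − 20 = 0 → P_y = -18.23 kN.
ΣF_x = 0: no horizontal applied forces, so P_x = 0.

P_x = 0, P_y = -18.23 kN, Q_y = 38.23 kN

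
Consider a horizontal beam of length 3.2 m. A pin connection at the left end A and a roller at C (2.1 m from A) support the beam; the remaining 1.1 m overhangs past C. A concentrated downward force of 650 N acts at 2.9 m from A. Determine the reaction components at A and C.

ΣM about A: C_y·2.1 − 650·2.9 = 0 → C_y = 1885/2.1 = 897.619 ≈ 897.6 N.
ΣF_y = 0: A_y + 897.619 − 650 = 0 → A_y = -247.6 N.
ΣF_x = 0: no horizontal applied forces, so A_x = 0.

A_x = 0, A_y = -247.6 N, C_y = 897.6 N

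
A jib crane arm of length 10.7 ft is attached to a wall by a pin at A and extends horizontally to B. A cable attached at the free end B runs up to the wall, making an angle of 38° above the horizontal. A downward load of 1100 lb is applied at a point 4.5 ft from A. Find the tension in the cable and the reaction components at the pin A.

ΣM about A: T·sin38°·10.7 − 1100·4.5 = 0 → T = 4950/(10.7·0.615661) = 751.415 ≈ 751.4 lb.
ΣF_x = 0: A_x − T·cos38° = 0 → A_x = 751.415 × 0.788011 = 592.1 lb.
ΣF_y = 0: A_y + T·sin38° − 1100 = 0 → A_y = 1100 − 751.415 × 0.615661 = 637.4 lb.

T = 751.4 lb, A_x = 592.1 lb, A_y = 637.4 lb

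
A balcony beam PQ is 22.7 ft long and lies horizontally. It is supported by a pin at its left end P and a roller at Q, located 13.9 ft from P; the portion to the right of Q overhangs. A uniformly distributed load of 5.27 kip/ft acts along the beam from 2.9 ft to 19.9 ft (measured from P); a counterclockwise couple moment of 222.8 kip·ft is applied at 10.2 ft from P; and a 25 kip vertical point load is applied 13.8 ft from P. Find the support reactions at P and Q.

Resultant of the distributed load: 5.27 × 17 = 89.59 kip at 11.4 ft from P.
Taking moments about P: Q_y·13.9 − (5.27·17)·11.4 + 222.8 − 25·13.8 = 0 → Q_y = 1143.526/13.9 = 82.2681 ≈ 82.27 kip.
ΣF_y = 0: P_y + 82.2681 − 5.27·17 − 25 = 0 → P_y = 32.32 kip.
ΣF_x = 0: no horizontal applied forces, so P_x = 0.

P_x = 0, P_y = 32.32 kip, Q_y = 82.27 kip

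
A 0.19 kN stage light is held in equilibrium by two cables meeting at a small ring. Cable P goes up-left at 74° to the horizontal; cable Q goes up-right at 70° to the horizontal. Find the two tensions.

T_P = 0.1106 kN, T_Q = 0.08910 kN

ΣF_x = 0: −T_P·cos74° + T_Q·cos70° = 0 → T_Q = 0.80591·T_P.
ΣF_y = 0: T_P·sin74° + T_Q·sin70° = 0.19.
Substitute: T_P·(0.961262 + 0.80591·0.939693) = 0.19 → T_P = 0.110557 ≈ 0.1106 kN.
Then T_Q = 0.80591 × 0.110557 = 0.08910 kN.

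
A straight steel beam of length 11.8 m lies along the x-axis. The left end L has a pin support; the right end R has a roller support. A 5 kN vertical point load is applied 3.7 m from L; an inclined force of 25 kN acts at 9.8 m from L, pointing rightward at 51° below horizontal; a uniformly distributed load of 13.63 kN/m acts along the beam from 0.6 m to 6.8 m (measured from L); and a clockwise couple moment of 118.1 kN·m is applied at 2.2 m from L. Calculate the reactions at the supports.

Resultant of the distributed load: 13.63 × 6.2 = 84.506 kN at 3.7 m from L.
ΣM about L: R_y·11.8 − 5·3.7 − 25·sin51°·9.8 − (13.63·6.2)·3.7 − 118.1 = 0 → R_y = 639.673/11.8 = 54.2096 ≈ 54.21 kN.
ΣF_y = 0: L_y + 54.2096 − 5 − 25·sin51° − 13.63·6.2 = 0 → L_y = 54.73 kN.
ΣF_x = 0: L_x + 25·cos51° = 0 → L_x = -15.73 kN.

L_x = -15.73 kN, L_y = 54.73 kN, R_y = 54.21 kN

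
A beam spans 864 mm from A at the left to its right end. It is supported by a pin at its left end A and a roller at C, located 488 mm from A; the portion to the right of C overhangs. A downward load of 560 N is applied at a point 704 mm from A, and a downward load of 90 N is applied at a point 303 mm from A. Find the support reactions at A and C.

Moments about A: C_y·488 − 560·704 − 90·303 = 0 → C_y = 421510/488 = 863.75 ≈ 863.8 N.
ΣF_y = 0: A_y + 863.75 − 560 − 90 = 0 → A_y = -213.8 N.
ΣF_x = 0: no horizontal applied forces, so A_x = 0.

A_x = 0, A_y = -213.8 N, C_y = 863.8 N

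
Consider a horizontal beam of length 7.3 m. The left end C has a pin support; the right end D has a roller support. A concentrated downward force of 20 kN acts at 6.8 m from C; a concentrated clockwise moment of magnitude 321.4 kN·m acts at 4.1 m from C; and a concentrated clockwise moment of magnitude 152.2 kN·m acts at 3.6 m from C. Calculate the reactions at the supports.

C_x = 0, C_y = -63.51 kN, D_y = 83.51 kN

ΣM about C: D_y·7.3 − 20·6.8 − 321.4 − 152.2 = 0 → D_y = 609.6/7.3 = 83.5068 ≈ 83.51 kN.
ΣF_y = 0: C_y + 83.5068 − 20 = 0 → C_y = -63.51 kN.
ΣF_x = 0: no horizontal applied forces, so C_x = 0.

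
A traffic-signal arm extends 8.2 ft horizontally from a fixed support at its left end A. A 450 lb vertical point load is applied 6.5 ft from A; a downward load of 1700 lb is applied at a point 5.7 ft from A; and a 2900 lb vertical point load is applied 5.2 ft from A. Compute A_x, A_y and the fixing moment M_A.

ΣF_x = 0: A_x = 0.
ΣF_y = 0: A_y − 450 − 1700 − 2900 = 0 → A_y = 5050 lb.
ΣM about A: M_A − 450·6.5 − 1700·5.7 − 2900·5.2 = 0 → M_A = 27700 lb·ft.

A_x = 0, A_y = 5050 lb, M_A = 27700 lb·ft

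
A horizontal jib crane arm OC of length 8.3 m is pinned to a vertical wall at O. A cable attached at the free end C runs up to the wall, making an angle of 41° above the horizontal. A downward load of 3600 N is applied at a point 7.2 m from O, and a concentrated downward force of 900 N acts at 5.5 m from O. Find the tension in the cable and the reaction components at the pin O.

ΣM about O: T·sin41°·8.3 − 3600·7.2 − 900·5.5 = 0 → T = 30870/(8.3·0.656059) = 5669.12 ≈ 5669 N.
ΣF_x = 0: O_x − T·cos41° = 0 → O_x = 5669.12 × 0.75471 = 4279 N.
ΣF_y = 0: O_y + T·sin41° − 3600 − 900 = 0 → O_y = 4500 − 5669.12 × 0.656059 = 780.7 N.

T = 5669 N, O_x = 4279 N, O_y = 780.7 N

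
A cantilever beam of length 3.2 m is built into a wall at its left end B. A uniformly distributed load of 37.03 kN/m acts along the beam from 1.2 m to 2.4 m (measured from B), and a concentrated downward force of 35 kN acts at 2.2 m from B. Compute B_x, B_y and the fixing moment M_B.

Resultant of the distributed load: 37.03 × 1.2 = 44.436 kN at 1.8 m from B.
ΣF_x = 0: B_x = 0.
ΣF_y = 0: B_y − 37.03·1.2 − 35 = 0 → B_y = 79.44 kN.
ΣM about B: M_B − (37.03·1.2)·1.8 − 35·2.2 = 0 → M_B = 157.0 kN·m.

B_x = 0, B_y = 79.44 kN, M_B = 157.0 kN·m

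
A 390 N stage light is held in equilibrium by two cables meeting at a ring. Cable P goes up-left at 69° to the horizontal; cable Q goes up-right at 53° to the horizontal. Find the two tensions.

ΣF_x = 0: −T_P·cos69° + T_Q·cos53° = 0 → T_Q = 0.595479·T_P.
ΣF_y = 0: T_P·sin69° + T_Q·sin53° = 390.
Substitute: T_P·(0.93358 + 0.595479·0.798636) = 390 → T_P = 276.762 ≈ 276.8 N.
Then T_Q = 0.595479 × 276.762 = 164.8 N.

T_P = 276.8 N, T_Q = 164.8 N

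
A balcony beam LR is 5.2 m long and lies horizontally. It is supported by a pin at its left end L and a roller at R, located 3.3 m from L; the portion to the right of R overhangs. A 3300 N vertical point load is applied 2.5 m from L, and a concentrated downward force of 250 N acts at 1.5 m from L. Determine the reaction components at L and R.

Moments about L: R_y·3.3 − 3300·2.5 − 250·1.5 = 0 → R_y = 8625/3.3 = 2613.64 ≈ 2614 N.
ΣF_y = 0: L_y + 2613.64 − 3300 − 250 = 0 → L_y = 936.4 N.
ΣF_x = 0: no horizontal applied forces, so L_x = 0.

L_x = 0, L_y = 936.4 N, R_y = 2614 N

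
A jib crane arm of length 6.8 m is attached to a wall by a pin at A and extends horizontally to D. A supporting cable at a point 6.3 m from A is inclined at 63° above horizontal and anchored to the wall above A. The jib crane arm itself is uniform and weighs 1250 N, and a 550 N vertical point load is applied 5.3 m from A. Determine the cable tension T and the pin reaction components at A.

ΣM about A: T·sin63°·6.3 − 1250·3.4 − 550·5.3 = 0 → T = 7165/(6.3·0.891007) = 1276.42 ≈ 1276 N.
ΣF_x = 0: A_x − T·cos63° = 0 → A_x = 1276.42 × 0.45399 = 579.5 N.
ΣF_y = 0: A_y + T·sin63° − 1250 − 550 = 0 → A_y = 1800 − 1276.42 × 0.891007 = 662.7 N.

T = 1276 N, A_x = 579.5 N, A_y = 662.7 N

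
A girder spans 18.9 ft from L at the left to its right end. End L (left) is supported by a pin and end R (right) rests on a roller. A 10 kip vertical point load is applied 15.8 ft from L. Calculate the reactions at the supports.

L_x = 0, L_y = 1.640 kip, R_y = 8.360 kip

Moments about L: R_y·18.9 − 10·15.8 = 0 → R_y = 158/18.9 = 8.35979 ≈ 8.360 kip.
ΣF_y = 0: L_y + 8.35979 − 10 = 0 → L_y = 1.640 kip.
ΣF_x = 0: no horizontal applied forces, so L_x = 0.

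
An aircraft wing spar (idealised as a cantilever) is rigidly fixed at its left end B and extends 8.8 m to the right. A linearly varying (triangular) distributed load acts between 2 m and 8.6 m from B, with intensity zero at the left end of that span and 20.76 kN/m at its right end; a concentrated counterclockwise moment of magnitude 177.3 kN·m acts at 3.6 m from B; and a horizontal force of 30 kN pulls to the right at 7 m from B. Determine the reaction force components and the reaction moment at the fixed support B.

Resultant of the triangular load: ½ × 20.76 × 6.6 = 68.508 kN, acting at 6.4 m from B (one-third of the span from the peak).
ΣF_x = 0: B_x + 30 = 0 → B_x = -30.00 kN.
ΣF_y = 0: B_y − ½·20.76·6.6 = 0 → B_y = 68.51 kN.
ΣM about B: M_B − (½·20.76·6.6)·6.4 + 177.3 = 0 → M_B = 261.2 kN·m.

B_x = -30.00 kN, B_y = 68.51 kN, M_B = 261.2 kN·m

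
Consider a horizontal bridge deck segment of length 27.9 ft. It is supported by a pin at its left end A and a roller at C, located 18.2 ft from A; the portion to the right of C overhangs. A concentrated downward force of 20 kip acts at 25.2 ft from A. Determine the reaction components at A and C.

A_x = 0, A_y = -7.692 kip, C_y = 27.69 kip

Moments about A: C_y·18.2 − 20·25.2 = 0 → C_y = 504/18.2 = 27.6923 ≈ 27.69 kip.
ΣF_y = 0: A_y + 27.6923 − 20 = 0 → A_y = -7.692 kip.
ΣF_x = 0: no horizontal applied forces, so A_x = 0.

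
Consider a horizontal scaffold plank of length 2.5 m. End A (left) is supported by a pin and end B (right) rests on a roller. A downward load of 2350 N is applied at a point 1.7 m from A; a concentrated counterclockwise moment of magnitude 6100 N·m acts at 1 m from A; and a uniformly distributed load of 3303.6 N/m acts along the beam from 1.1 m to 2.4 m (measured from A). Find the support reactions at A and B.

Resultant of the distributed load: 3303.6 × 1.3 = 4294.68 N at 1.75 m from A.
Taking moments about A: B_y·2.5 − 2350·1.7 + 6100 − (3303.6·1.3)·1.75 = 0 → B_y = 5410.69/2.5 = 2164.28 ≈ 2164 N.
ΣF_y = 0: A_y + 2164.28 − 2350 − 3303.6·1.3 = 0 → A_y = 4480 N.
ΣF_x = 0: no horizontal applied forces, so A_x = 0.

A_x = 0, A_y = 4480 N, B_y = 2164 N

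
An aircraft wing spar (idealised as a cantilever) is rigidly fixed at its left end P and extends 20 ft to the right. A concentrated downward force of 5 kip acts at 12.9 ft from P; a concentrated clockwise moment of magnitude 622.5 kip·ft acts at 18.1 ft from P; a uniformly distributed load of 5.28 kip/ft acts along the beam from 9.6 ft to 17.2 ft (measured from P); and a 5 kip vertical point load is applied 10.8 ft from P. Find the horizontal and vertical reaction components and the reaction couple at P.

P_x = 0, P_y = 50.13 kip, M_P = 1279 kip·ft

Resultant of the distributed load: 5.28 × 7.6 = 40.128 kip at 13.4 ft from P.
ΣF_x = 0: P_x = 0.
ΣF_y = 0: P_y − 5 − 5.28·7.6 − 5 = 0 → P_y = 50.13 kip.
ΣM about P: M_P − 5·12.9 − 622.5 − (5.28·7.6)·13.4 − 5·10.8 = 0 → M_P = 1279 kip·ft.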